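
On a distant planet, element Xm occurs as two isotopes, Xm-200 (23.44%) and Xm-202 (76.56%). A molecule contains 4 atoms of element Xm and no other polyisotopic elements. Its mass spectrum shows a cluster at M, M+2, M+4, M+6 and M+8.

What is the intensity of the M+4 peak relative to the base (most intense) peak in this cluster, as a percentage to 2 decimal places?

45.92%

Term probabilities: M 0.0030, M+2 0.0394, M+4 0.1932, M+6 0.4207, M+8 0.3436. Base peak = M+6.
P(M+6) = C(4,3) × 0.2344^1 × 0.7656^3 = 4 × 0.2344 × 0.44875136 = 0.420749 (base)
P(M+4) = C(4,2) × 0.2344^2 × 0.7656^2 = 6 × 0.05494336 × 0.58614336 = 0.193228
Relative intensity = 0.193228 / 0.420749 × 100 = 45.92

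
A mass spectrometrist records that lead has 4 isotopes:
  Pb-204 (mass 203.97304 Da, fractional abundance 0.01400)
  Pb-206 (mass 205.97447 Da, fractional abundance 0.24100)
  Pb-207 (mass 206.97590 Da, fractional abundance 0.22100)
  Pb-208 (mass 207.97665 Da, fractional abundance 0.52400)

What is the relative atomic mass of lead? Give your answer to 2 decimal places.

Ar = Σ fᵢ·mᵢ = 0.01400 × 203.97304 + 0.24100 × 205.97447 + 0.22100 × 206.97590 + 0.52400 × 207.97665
= 2.855623 + 49.639847 + 45.741674 + 108.979765 = 207.216909 Da

207.22 Da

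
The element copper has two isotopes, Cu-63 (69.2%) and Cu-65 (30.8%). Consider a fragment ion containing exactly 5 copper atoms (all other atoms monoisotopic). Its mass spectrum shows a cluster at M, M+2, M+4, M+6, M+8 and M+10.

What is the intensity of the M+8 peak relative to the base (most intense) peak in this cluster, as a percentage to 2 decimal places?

8.82%

Binomial terms of (0.692 + 0.308)^5: M 0.1587, M+2 0.3531, M+4 0.3144, M+6 0.1399, M+8 0.0311, M+10 0.0028 → M+2 is the base peak.
P(M+2) = C(5,1) × 0.692^4 × 0.308^1 = 5 × 0.22931073 × 0.3080 = 0.353139 (base)
P(M+8) = C(5,4) × 0.692^1 × 0.308^4 = 5 × 0.6920 × 0.00899918 = 0.031137
Relative intensity = 0.031137 / 0.353139 × 100 = 8.82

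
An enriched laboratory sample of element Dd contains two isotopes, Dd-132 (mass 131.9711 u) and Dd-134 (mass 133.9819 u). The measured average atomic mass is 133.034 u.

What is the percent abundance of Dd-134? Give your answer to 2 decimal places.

52.86%

Let x be the fractional abundance of Dd-132; then Dd-134 has abundance 1 − x.
131.9711·x + 133.9819·(1 − x) = 133.034
(131.9711 − 133.9819)·x = 133.034 − 133.9819
x = -0.9479 / -2.0108 = 0.47140 → 47.14% Dd-132, 52.86% Dd-134.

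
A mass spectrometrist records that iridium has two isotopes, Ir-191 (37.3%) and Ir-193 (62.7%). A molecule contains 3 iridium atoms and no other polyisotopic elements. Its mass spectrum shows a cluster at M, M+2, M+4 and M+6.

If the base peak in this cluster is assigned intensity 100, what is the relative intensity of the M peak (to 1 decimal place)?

Binomial terms of (0.373 + 0.627)^3: M 0.0519, M+2 0.2617, M+4 0.4399, M+6 0.2465 → M+4 is the base peak.
P(M+4) = C(3,2) × 0.373^1 × 0.627^2 = 3 × 0.3730 × 0.393129 = 0.439911 (base)
P(M) = C(3,0) × 0.373^3 × 0.627^0 = 1 × 0.05189512 × 1.0000 = 0.051895
Relative intensity = 0.051895 / 0.439911 × 100 = 11.8

11.8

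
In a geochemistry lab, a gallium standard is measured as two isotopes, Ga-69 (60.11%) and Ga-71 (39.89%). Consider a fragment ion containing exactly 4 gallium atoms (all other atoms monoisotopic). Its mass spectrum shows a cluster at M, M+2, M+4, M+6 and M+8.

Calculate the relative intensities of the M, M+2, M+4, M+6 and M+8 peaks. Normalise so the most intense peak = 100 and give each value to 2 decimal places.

37.67 : 100.00 : 99.54 : 44.04 : 7.31

The 4 Ga atoms are independent, so intensities follow the terms of (0.6011 + 0.3989)^4.
P(M) = 0.6011^4 = 0.130553
P(M+2) = 4 × 0.6011^3 × 0.3989^1 = 0.346549
P(M+4) = 6 × 0.6011^2 × 0.3989^2 = 0.344963
P(M+6) = 4 × 0.6011^1 × 0.3989^3 = 0.152616
P(M+8) = 0.3989^4 = 0.025320
The M+2 peak is largest (0.346549); scaling to 100 gives 37.67 : 100.00 : 99.54 : 44.04 : 7.31.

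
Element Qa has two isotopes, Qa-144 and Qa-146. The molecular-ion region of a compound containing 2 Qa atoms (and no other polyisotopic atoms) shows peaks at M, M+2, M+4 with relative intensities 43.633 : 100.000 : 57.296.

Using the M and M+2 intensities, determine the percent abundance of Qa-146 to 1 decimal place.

Let p = fractional abundance of Qa-144. I(M+2)/I(M) = [C(2,1)·p^1·(1−p)] / p^2 = 2·(1−p)/p = 100.000/43.633 = 2.2918
(1−p)/p = 2.2918/2 = 1.1459  ⇒  p = 1/(1 + 1.1459) = 0.4660
Qa-144: 46.6%, Qa-146: 53.4%.

53.4%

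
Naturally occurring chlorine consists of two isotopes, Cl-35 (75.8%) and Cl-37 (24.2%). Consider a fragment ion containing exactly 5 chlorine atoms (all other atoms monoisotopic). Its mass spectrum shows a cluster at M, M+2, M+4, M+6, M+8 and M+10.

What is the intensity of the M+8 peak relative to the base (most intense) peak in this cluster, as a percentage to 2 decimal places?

(0.758 + 0.242)^5 gives M 0.2502, M+2 0.3994, M+4 0.2551, M+6 0.0814, M+8 0.0130, M+10 0.0008; the largest is M+2.
P(M+2) = C(5,1) × 0.758^4 × 0.242^1 = 5 × 0.33012379 × 0.2420 = 0.399450 (base)
P(M+8) = C(5,4) × 0.758^1 × 0.242^4 = 5 × 0.7580 × 0.00342974 = 0.012999
Relative intensity = 0.012999 / 0.399450 × 100 = 3.25

3.25%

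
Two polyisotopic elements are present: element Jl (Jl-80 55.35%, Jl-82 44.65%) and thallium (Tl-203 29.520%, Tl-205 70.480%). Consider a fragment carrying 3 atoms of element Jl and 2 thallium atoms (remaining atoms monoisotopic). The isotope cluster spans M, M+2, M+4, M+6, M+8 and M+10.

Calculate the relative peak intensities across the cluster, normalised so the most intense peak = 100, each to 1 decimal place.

4.2 : 30.4 : 81.2 : 100.0 : 57.7 : 12.7

Element Jl pattern (n=3): 0.16957151 : 0.41037223 : 0.33104102 : 0.08901524
Thallium pattern (n=2): 0.08714304 : 0.41611392 : 0.49674304
Convolve the two distributions (both contribute in 2-u steps):
  M: 0.16957151×0.08714304 = 0.014777
  M+2: 0.16957151×0.41611392 + 0.41037223×0.08714304 = 0.106322
  M+4: 0.16957151×0.49674304 + 0.41037223×0.41611392 + 0.33104102×0.08714304 = 0.283843
  M+6: 0.41037223×0.49674304 + 0.33104102×0.41611392 + 0.08901524×0.08714304 = 0.349357
  M+8: 0.33104102×0.49674304 + 0.08901524×0.41611392 = 0.201483
  M+10: 0.08901524×0.49674304 = 0.044218
Scale to base peak (0.349357) = 100: 4.2 : 30.4 : 81.2 : 100.0 : 57.7 : 12.7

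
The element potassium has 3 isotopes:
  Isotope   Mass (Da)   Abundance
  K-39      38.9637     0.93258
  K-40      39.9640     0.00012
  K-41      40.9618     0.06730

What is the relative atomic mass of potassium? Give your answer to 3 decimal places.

Ar = Σ fᵢ·mᵢ = 0.93258 × 38.9637 + 0.00012 × 39.9640 + 0.06730 × 40.9618
= 36.33677 + 0.00480 + 2.75673 = 39.09830 Da

39.098 Da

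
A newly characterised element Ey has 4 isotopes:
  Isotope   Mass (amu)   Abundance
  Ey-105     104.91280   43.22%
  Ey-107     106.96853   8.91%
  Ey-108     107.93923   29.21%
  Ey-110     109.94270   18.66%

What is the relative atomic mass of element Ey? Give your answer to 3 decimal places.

106.919 amu

Ar = Σ fᵢ·mᵢ = 0.4322 × 104.91280 + 0.0891 × 106.96853 + 0.2921 × 107.93923 + 0.1866 × 109.94270
= 45.343312 + 9.530896 + 31.529049 + 20.515308 = 106.918565 amu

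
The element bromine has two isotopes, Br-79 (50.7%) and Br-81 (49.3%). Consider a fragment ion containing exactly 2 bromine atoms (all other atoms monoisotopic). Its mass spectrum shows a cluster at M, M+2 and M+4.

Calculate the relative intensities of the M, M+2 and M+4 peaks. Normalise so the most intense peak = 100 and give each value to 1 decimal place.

Each Br atom is independently Br-79 (p = 0.507) or Br-81 (q = 0.493); the cluster is the binomial expansion (p + q)^2.
P(M) = 0.507^2 = 0.257049
P(M+2) = 2 × 0.507^1 × 0.493^1 = 0.499902
P(M+4) = 0.493^2 = 0.243049
The M+2 peak is largest (0.499902); scaling to 100 gives 51.4 : 100.0 : 48.6.

51.4 : 100.0 : 48.6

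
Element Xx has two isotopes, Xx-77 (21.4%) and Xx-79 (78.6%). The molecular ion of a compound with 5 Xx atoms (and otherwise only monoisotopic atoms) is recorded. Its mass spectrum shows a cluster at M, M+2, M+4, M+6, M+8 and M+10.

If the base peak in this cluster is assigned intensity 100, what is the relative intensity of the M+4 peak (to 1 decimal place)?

14.8

Term probabilities: M 0.0004, M+2 0.0082, M+4 0.0605, M+6 0.2224, M+8 0.4084, M+10 0.3000. Base peak = M+8.
P(M+8) = C(5,4) × 0.214^1 × 0.786^4 = 5 × 0.2140 × 0.3816719 = 0.408389 (base)
P(M+4) = C(5,2) × 0.214^3 × 0.786^2 = 10 × 0.00980034 × 0.617796 = 0.060546
Relative intensity = 0.060546 / 0.408389 × 100 = 14.8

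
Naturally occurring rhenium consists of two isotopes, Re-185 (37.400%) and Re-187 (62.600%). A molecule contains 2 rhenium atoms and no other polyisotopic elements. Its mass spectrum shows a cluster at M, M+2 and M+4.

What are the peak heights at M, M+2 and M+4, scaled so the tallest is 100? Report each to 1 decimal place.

Expanding (0.37400 + 0.62600)^2:
P(M) = 0.37400^2 = 0.139876
P(M+2) = 2 × 0.37400^1 × 0.62600^1 = 0.468248
P(M+4) = 0.62600^2 = 0.391876
The M+2 peak is largest (0.468248); scaling to 100 gives 29.9 : 100.0 : 83.7.

29.9 : 100.0 : 83.7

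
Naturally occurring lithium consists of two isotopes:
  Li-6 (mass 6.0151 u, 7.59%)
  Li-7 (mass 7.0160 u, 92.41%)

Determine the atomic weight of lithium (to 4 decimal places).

Average mass = Σ (abundance × isotope mass) = 0.0759 × 6.0151 + 0.9241 × 7.0160
= 0.45655 + 6.48349 = 6.94004 u

6.9400 u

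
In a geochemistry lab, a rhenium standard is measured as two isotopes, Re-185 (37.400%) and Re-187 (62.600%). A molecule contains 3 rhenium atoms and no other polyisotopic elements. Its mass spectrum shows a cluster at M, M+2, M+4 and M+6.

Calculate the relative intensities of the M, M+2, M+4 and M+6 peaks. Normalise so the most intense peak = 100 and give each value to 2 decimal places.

11.90 : 59.74 : 100.00 : 55.79

Expanding (0.37400 + 0.62600)^3:
P(M) = 0.37400^3 = 0.052314
P(M+2) = 3 × 0.37400^2 × 0.62600^1 = 0.262687
P(M+4) = 3 × 0.37400^1 × 0.62600^2 = 0.439685
P(M+6) = 0.62600^3 = 0.245314
The M+4 peak is largest (0.439685); scaling to 100 gives 11.90 : 59.74 : 100.00 : 55.79.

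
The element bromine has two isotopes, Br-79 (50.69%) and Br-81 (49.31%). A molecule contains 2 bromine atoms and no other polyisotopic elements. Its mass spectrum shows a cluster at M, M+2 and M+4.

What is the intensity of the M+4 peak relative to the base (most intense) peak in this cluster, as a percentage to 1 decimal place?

Term probabilities: M 0.2569, M+2 0.4999, M+4 0.2431. Base peak = M+2.
P(M+2) = C(2,1) × 0.5069^1 × 0.4931^1 = 2 × 0.5069 × 0.4931 = 0.499905 (base)
P(M+4) = C(2,2) × 0.5069^0 × 0.4931^2 = 1 × 1.0000 × 0.24314761 = 0.243148
Relative intensity = 0.243148 / 0.499905 × 100 = 48.6

48.6%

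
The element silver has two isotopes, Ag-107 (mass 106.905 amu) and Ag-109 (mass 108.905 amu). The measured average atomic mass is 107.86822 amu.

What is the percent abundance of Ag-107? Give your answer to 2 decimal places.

51.84%

With x = fraction of Ag-107 (so Ag-109 is 1 − x):
106.905·x + 108.905·(1 − x) = 107.86822
(106.905 − 108.905)·x = 107.86822 − 108.905
x = -1.03678 / -2.000 = 0.51839 → 51.84% Ag-107, 48.16% Ag-109.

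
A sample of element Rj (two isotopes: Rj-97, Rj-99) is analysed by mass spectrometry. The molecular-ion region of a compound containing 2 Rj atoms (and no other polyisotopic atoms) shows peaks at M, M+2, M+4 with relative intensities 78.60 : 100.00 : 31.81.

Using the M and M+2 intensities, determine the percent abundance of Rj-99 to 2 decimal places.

If p is the fraction of Rj that is Rj-97, then I(M+2)/I(M) = [C(2,1)·p^1·(1−p)] / p^2 = 2·(1−p)/p = 100.00/78.60 = 1.2723
(1−p)/p = 1.2723/2 = 0.6361  ⇒  p = 1/(1 + 0.6361) = 0.6112
Rj-97: 61.12%, Rj-99: 38.88%.

38.88%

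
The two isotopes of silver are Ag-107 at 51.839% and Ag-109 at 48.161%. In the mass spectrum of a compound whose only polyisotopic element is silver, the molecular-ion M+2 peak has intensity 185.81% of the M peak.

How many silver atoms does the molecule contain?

For n independent Ag atoms, I(M+2)/I(M) = n · (abundance Ag-109) / (abundance Ag-107) = n · 0.48161/0.51839.
n = 1.8581 × 0.51839/0.48161 = 2.00 ≈ 2

2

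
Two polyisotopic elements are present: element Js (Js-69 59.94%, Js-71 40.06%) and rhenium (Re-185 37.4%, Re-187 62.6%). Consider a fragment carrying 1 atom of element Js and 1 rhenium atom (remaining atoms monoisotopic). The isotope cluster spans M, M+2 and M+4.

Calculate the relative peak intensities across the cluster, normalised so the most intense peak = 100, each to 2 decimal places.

Element Js pattern (n=1): 0.5994 : 0.4006
Rhenium pattern (n=1): 0.3740 : 0.6260
Convolve the two distributions (both contribute in 2-u steps):
  M: 0.5994×0.3740 = 0.224176
  M+2: 0.5994×0.6260 + 0.4006×0.3740 = 0.525049
  M+4: 0.4006×0.6260 = 0.250776
Scale to base peak (0.525049) = 100: 42.70 : 100.00 : 47.76

42.70 : 100.00 : 47.76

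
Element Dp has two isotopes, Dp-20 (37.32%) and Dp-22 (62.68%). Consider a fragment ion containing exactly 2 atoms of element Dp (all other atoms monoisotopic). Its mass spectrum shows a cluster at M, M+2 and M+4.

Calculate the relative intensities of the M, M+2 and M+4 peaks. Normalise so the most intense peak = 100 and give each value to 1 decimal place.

The 2 Dp atoms are independent, so intensities follow the terms of (0.3732 + 0.6268)^2.
P(M) = 0.3732^2 = 0.139278
P(M+2) = 2 × 0.3732^1 × 0.6268^1 = 0.467844
P(M+4) = 0.6268^2 = 0.392878
The M+2 peak is largest (0.467844); scaling to 100 gives 29.8 : 100.0 : 84.0.

29.8 : 100.0 : 84.0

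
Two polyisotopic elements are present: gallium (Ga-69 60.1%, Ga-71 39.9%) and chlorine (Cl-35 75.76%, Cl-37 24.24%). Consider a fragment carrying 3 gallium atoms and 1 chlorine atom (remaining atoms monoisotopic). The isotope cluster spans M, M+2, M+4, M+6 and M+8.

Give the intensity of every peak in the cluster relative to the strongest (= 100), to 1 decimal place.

Gallium pattern (n=3): 0.2170818 : 0.4323576 : 0.2870394 : 0.0635212
Chlorine pattern (n=1): 0.7576 : 0.2424
Convolve the two distributions (both contribute in 2-u steps):
  M: 0.2170818×0.7576 = 0.164461
  M+2: 0.2170818×0.2424 + 0.4323576×0.7576 = 0.380175
  M+4: 0.4323576×0.2424 + 0.2870394×0.7576 = 0.322265
  M+6: 0.2870394×0.2424 + 0.0635212×0.7576 = 0.117702
  M+8: 0.0635212×0.2424 = 0.015398
Scale to base peak (0.380175) = 100: 43.3 : 100.0 : 84.8 : 31.0 : 4.1

43.3 : 100.0 : 84.8 : 31.0 : 4.1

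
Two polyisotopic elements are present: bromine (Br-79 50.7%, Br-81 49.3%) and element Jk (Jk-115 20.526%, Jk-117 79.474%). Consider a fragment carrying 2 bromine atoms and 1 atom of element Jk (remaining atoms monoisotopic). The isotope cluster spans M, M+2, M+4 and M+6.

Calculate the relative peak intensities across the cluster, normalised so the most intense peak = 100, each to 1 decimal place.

Bromine pattern (n=2): 0.257049 : 0.499902 : 0.243049
Element Jk pattern (n=1): 0.20526 : 0.79474
Convolve the two distributions (both contribute in 2-u steps):
  M: 0.257049×0.20526 = 0.052762
  M+2: 0.257049×0.79474 + 0.499902×0.20526 = 0.306897
  M+4: 0.499902×0.79474 + 0.243049×0.20526 = 0.447180
  M+6: 0.243049×0.79474 = 0.193161
Scale to base peak (0.447180) = 100: 11.8 : 68.6 : 100.0 : 43.2

11.8 : 68.6 : 100.0 : 43.2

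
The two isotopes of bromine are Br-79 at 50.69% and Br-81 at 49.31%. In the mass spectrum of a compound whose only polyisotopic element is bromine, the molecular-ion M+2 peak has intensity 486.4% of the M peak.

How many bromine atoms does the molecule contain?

5

The M+2/M ratio from n Br atoms is n · q/p = n · 0.4931/0.5069.
n = 4.864 × 0.5069/0.4931 = 5.00 ≈ 5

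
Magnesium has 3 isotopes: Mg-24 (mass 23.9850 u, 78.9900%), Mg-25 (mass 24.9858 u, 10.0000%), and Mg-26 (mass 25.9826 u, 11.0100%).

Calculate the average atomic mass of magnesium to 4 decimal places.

Weight each isotope mass by its fractional abundance: 0.789900 × 23.9850 + 0.100000 × 24.9858 + 0.110100 × 25.9826
= 18.94575 + 2.49858 + 2.86068 = 24.30501 u

24.3050 u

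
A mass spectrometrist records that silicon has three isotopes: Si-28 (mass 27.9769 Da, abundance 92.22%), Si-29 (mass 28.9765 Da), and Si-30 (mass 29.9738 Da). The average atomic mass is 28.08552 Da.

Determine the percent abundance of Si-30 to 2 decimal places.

3.09%

The remaining 7.78% is split between Si-29 (fraction x) and Si-30 (fraction 0.0778 − x).
Substituting: 28.9765x + 29.9738(0.0778 − x) = 2.28522282
(28.9765 − 29.9738)x = -0.04673882  ⇒  x = 0.04687, y = 0.03093
Si-29: 4.69%, Si-30: 3.09%.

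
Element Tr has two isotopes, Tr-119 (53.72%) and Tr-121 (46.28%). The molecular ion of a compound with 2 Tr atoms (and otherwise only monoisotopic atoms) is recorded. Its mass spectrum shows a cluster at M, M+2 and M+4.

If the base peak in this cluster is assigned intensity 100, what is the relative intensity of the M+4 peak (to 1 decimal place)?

43.1

(0.5372 + 0.4628)^2 gives M 0.2886, M+2 0.4972, M+4 0.2142; the largest is M+2.
P(M+2) = C(2,1) × 0.5372^1 × 0.4628^1 = 2 × 0.5372 × 0.4628 = 0.497232 (base)
P(M+4) = C(2,2) × 0.5372^0 × 0.4628^2 = 1 × 1.0000 × 0.21418384 = 0.214184
Relative intensity = 0.214184 / 0.497232 × 100 = 43.1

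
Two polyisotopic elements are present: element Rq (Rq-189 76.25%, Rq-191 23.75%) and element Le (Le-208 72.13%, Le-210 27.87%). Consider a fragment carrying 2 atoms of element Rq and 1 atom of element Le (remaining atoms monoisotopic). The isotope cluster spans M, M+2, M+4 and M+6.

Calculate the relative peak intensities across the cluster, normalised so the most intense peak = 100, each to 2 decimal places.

Element Rq pattern (n=2): 0.58140625 : 0.3621875 : 0.05640625
Element Le pattern (n=1): 0.7213 : 0.2787
Convolve the two distributions (both contribute in 2-u steps):
  M: 0.58140625×0.7213 = 0.419368
  M+2: 0.58140625×0.2787 + 0.3621875×0.7213 = 0.423284
  M+4: 0.3621875×0.2787 + 0.05640625×0.7213 = 0.141627
  M+6: 0.05640625×0.2787 = 0.015720
Scale to base peak (0.423284) = 100: 99.07 : 100.00 : 33.46 : 3.71

99.07 : 100.00 : 33.46 : 3.71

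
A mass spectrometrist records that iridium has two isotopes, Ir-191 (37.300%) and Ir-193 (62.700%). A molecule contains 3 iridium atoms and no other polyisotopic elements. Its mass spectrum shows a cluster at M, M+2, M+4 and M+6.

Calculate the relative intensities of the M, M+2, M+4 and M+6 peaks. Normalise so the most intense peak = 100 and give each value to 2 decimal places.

Expanding (0.37300 + 0.62700)^3:
P(M) = 0.37300^3 = 0.051895
P(M+2) = 3 × 0.37300^2 × 0.62700^1 = 0.261702
P(M+4) = 3 × 0.37300^1 × 0.62700^2 = 0.439911
P(M+6) = 0.62700^3 = 0.246492
The M+4 peak is largest (0.439911); scaling to 100 gives 11.80 : 59.49 : 100.00 : 56.03.

11.80 : 59.49 : 100.00 : 56.03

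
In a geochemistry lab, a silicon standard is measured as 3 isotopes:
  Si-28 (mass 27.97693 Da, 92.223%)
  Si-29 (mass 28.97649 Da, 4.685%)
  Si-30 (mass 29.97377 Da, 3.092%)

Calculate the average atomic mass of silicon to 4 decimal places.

Weight each isotope mass by its fractional abundance: 0.92223 × 27.97693 + 0.04685 × 28.97649 + 0.03092 × 29.97377
= 25.801164 + 1.357549 + 0.926789 = 28.085502 Da

28.0855 Da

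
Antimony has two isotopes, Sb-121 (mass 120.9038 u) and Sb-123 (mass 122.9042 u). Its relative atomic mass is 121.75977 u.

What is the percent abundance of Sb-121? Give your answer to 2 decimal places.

Let x be the fractional abundance of Sb-121; then Sb-123 has abundance 1 − x.
120.9038·x + 122.9042·(1 − x) = 121.75977
(120.9038 − 122.9042)·x = 121.75977 − 122.9042
x = -1.14443 / -2.0004 = 0.57210 → 57.21% Sb-121, 42.79% Sb-123.

57.21%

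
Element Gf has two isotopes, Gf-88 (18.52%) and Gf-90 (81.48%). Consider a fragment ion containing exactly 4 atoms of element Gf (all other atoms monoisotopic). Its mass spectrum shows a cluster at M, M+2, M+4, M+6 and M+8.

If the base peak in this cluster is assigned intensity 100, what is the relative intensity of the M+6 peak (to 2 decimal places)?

Binomial terms of (0.1852 + 0.8148)^4: M 0.0012, M+2 0.0207, M+4 0.1366, M+6 0.4007, M+8 0.4408 → M+8 is the base peak.
P(M+8) = C(4,4) × 0.1852^0 × 0.8148^4 = 1 × 1.0000 × 0.44076194 = 0.440762 (base)
P(M+6) = C(4,3) × 0.1852^1 × 0.8148^3 = 4 × 0.1852 × 0.54094494 = 0.400732
Relative intensity = 0.400732 / 0.440762 × 100 = 90.92

90.92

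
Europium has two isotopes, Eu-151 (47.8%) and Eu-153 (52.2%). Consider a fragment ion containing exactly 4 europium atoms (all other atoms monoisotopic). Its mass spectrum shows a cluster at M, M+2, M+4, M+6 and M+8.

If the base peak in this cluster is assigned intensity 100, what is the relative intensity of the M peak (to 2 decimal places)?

Term probabilities: M 0.0522, M+2 0.2280, M+4 0.3735, M+6 0.2720, M+8 0.0742. Base peak = M+4.
P(M+4) = C(4,2) × 0.478^2 × 0.522^2 = 6 × 0.228484 × 0.272484 = 0.373549 (base)
P(M) = C(4,0) × 0.478^4 × 0.522^0 = 1 × 0.05220494 × 1.0000 = 0.052205
Relative intensity = 0.052205 / 0.373549 × 100 = 13.98

13.98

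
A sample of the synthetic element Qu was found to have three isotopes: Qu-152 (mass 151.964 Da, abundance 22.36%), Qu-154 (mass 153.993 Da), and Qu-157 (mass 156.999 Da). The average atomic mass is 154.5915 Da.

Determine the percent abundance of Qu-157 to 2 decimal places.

The remaining 77.64% is split between Qu-154 (fraction x) and Qu-157 (fraction 0.7764 − x).
Substituting: 153.993x + 156.999(0.7764 − x) = 120.6123496
(153.993 − 156.999)x = -1.281674  ⇒  x = 0.42637, y = 0.35003
Qu-154: 42.64%, Qu-157: 35.00%.

35.00%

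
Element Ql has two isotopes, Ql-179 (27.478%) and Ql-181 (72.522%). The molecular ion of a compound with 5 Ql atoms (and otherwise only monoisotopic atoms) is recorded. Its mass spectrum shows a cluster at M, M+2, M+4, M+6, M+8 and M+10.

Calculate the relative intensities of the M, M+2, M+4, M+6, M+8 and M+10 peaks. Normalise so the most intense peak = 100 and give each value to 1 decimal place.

0.4 : 5.4 : 28.7 : 75.8 : 100.0 : 52.8

Expanding (0.27478 + 0.72522)^5:
P(M) = 0.27478^5 = 0.001566
P(M+2) = 5 × 0.27478^4 × 0.72522^1 = 0.020672
P(M+4) = 10 × 0.27478^3 × 0.72522^2 = 0.109118
P(M+6) = 10 × 0.27478^2 × 0.72522^3 = 0.287991
P(M+8) = 5 × 0.27478^1 × 0.72522^4 = 0.380044
P(M+10) = 0.72522^5 = 0.200608
The M+8 peak is largest (0.380044); scaling to 100 gives 0.4 : 5.4 : 28.7 : 75.8 : 100.0 : 52.8.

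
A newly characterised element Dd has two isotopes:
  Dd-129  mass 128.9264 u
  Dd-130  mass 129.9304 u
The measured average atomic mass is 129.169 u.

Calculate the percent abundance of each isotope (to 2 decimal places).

Dd-129: 75.84%, Dd-130: 24.16%

Let x be the fractional abundance of Dd-129; then Dd-130 has abundance 1 − x.
128.9264·x + 129.9304·(1 − x) = 129.169
(128.9264 − 129.9304)·x = 129.169 − 129.9304
x = -0.7614 / -1.0040 = 0.75837 → 75.84% Dd-129, 24.16% Dd-130.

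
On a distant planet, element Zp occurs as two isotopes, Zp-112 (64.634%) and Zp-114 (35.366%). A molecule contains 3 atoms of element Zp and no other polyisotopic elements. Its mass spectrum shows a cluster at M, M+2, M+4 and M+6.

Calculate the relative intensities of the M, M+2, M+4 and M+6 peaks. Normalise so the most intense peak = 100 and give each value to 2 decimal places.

60.92 : 100.00 : 54.72 : 9.98

The 3 Zp atoms are independent, so intensities follow the terms of (0.64634 + 0.35366)^3.
P(M) = 0.64634^3 = 0.270012
P(M+2) = 3 × 0.64634^2 × 0.35366^1 = 0.443230
P(M+4) = 3 × 0.64634^1 × 0.35366^2 = 0.242524
P(M+6) = 0.35366^3 = 0.044234
The M+2 peak is largest (0.443230); scaling to 100 gives 60.92 : 100.00 : 54.72 : 9.98.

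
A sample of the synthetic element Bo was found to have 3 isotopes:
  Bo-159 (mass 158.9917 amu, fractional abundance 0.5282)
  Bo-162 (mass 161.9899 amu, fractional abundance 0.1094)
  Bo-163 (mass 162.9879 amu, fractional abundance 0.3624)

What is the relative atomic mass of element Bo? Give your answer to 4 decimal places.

Weight each isotope mass by its fractional abundance: 0.5282 × 158.9917 + 0.1094 × 161.9899 + 0.3624 × 162.9879
= 83.97942 + 17.72170 + 59.06681 = 160.76793 amu

160.7679 amu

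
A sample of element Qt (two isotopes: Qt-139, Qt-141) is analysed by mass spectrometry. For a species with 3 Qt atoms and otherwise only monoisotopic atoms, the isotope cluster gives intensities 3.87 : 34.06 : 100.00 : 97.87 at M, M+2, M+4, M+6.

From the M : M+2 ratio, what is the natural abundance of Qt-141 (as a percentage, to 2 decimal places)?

Let p = fractional abundance of Qt-139. I(M+2)/I(M) = [C(3,1)·p^2·(1−p)] / p^3 = 3·(1−p)/p = 34.06/3.87 = 8.8010
(1−p)/p = 8.8010/3 = 2.9337  ⇒  p = 1/(1 + 2.9337) = 0.2542
Qt-139: 25.42%, Qt-141: 74.58%.

74.58%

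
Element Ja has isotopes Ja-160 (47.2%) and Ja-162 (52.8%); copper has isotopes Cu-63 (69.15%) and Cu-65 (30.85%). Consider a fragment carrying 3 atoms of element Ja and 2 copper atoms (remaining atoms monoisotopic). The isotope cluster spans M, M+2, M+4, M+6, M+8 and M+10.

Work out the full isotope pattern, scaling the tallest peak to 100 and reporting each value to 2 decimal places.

Element Ja pattern (n=3): 0.10515405 : 0.35288986 : 0.39475814 : 0.14719795
Copper pattern (n=2): 0.47817225 : 0.4266555 : 0.09517225
Convolve the two distributions (both contribute in 2-u steps):
  M: 0.10515405×0.47817225 = 0.050282
  M+2: 0.10515405×0.4266555 + 0.35288986×0.47817225 = 0.213607
  M+4: 0.10515405×0.09517225 + 0.35288986×0.4266555 + 0.39475814×0.47817225 = 0.349333
  M+6: 0.35288986×0.09517225 + 0.39475814×0.4266555 + 0.14719795×0.47817225 = 0.272397
  M+8: 0.39475814×0.09517225 + 0.14719795×0.4266555 = 0.100373
  M+10: 0.14719795×0.09517225 = 0.014009
Scale to base peak (0.349333) = 100: 14.39 : 61.15 : 100.00 : 77.98 : 28.73 : 4.01

14.39 : 61.15 : 100.00 : 77.98 : 28.73 : 4.01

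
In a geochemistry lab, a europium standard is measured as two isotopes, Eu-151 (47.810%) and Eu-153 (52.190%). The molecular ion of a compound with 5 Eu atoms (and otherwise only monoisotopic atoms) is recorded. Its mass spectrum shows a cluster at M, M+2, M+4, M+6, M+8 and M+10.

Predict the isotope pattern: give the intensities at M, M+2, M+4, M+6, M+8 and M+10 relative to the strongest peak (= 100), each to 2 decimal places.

The 5 Eu atoms are independent, so intensities follow the terms of (0.47810 + 0.52190)^5.
P(M) = 0.47810^5 = 0.024980
P(M+2) = 5 × 0.47810^4 × 0.52190^1 = 0.136343
P(M+4) = 10 × 0.47810^3 × 0.52190^2 = 0.297667
P(M+6) = 10 × 0.47810^2 × 0.52190^3 = 0.324937
P(M+8) = 5 × 0.47810^1 × 0.52190^4 = 0.177353
P(M+10) = 0.52190^5 = 0.038720
The M+6 peak is largest (0.324937); scaling to 100 gives 7.69 : 41.96 : 91.61 : 100.00 : 54.58 : 11.92.

7.69 : 41.96 : 91.61 : 100.00 : 54.58 : 11.92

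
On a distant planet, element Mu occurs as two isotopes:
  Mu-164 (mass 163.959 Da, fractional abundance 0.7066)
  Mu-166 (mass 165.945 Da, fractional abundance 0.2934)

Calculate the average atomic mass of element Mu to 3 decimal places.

Ar = Σ fᵢ·mᵢ = 0.7066 × 163.959 + 0.2934 × 165.945
= 115.8534 + 48.6883 = 164.5417 Da

164.542 Da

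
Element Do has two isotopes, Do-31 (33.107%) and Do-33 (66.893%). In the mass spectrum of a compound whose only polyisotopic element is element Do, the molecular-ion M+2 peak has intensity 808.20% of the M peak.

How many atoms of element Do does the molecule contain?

For n independent Do atoms, I(M+2)/I(M) = n · (abundance Do-33) / (abundance Do-31) = n · 0.66893/0.33107.
n = 8.0820 × 0.33107/0.66893 = 4.00 ≈ 4

4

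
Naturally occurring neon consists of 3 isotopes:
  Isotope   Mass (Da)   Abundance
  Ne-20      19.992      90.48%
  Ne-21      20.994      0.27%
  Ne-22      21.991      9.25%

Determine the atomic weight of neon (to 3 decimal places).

Average mass = Σ (abundance × isotope mass) = 0.9048 × 19.992 + 0.0027 × 20.994 + 0.0925 × 21.991
= 18.0888 + 0.0567 + 2.0342 = 20.1797 Da

20.180 Da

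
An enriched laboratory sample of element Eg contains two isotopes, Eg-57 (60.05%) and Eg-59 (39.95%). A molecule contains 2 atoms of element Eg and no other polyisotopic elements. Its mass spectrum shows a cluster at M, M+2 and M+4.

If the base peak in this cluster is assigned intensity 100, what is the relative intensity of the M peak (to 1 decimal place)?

Binomial terms of (0.6005 + 0.3995)^2: M 0.3606, M+2 0.4798, M+4 0.1596 → M+2 is the base peak.
P(M+2) = C(2,1) × 0.6005^1 × 0.3995^1 = 2 × 0.6005 × 0.3995 = 0.479800 (base)
P(M) = C(2,0) × 0.6005^2 × 0.3995^0 = 1 × 0.36060025 × 1.0000 = 0.360600
Relative intensity = 0.360600 / 0.479800 × 100 = 75.2

75.2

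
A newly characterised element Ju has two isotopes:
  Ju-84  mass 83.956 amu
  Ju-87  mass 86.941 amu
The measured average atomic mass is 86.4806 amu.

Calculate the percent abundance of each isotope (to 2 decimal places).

With x = fraction of Ju-84 (so Ju-87 is 1 − x):
83.956·x + 86.941·(1 − x) = 86.4806
(83.956 − 86.941)·x = 86.4806 − 86.941
x = -0.4604 / -2.985 = 0.15424 → 15.42% Ju-84, 84.58% Ju-87.

Ju-84: 15.42%, Ju-87: 84.58%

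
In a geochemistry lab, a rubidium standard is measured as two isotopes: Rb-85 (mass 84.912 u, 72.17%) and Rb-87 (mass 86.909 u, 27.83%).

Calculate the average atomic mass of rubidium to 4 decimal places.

The abundance-weighted mean is 0.7217 × 84.912 + 0.2783 × 86.909
= 61.28099 + 24.18677 = 85.46776 u

85.4678 u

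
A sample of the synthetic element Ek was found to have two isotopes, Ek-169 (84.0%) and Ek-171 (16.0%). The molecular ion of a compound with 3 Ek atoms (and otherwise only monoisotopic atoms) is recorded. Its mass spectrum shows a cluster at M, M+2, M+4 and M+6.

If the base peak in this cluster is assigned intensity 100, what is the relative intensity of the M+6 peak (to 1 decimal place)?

Binomial terms of (0.840 + 0.160)^3: M 0.5927, M+2 0.3387, M+4 0.0645, M+6 0.0041 → M is the base peak.
P(M) = C(3,0) × 0.840^3 × 0.160^0 = 1 × 0.592704 × 1.0000 = 0.592704 (base)
P(M+6) = C(3,3) × 0.840^0 × 0.160^3 = 1 × 1.0000 × 0.004096 = 0.004096
Relative intensity = 0.004096 / 0.592704 × 100 = 0.7

0.7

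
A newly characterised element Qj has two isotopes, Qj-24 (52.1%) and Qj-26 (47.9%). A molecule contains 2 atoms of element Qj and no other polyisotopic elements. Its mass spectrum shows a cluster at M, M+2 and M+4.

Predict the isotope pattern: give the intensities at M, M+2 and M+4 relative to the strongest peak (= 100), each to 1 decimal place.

Expanding (0.521 + 0.479)^2:
P(M) = 0.521^2 = 0.271441
P(M+2) = 2 × 0.521^1 × 0.479^1 = 0.499118
P(M+4) = 0.479^2 = 0.229441
The M+2 peak is largest (0.499118); scaling to 100 gives 54.4 : 100.0 : 46.0.

54.4 : 100.0 : 46.0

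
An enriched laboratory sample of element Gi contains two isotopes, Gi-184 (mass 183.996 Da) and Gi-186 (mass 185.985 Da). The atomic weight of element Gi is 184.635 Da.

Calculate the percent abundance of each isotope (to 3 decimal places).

With x = fraction of Gi-184 (so Gi-186 is 1 − x):
183.996·x + 185.985·(1 − x) = 184.635
(183.996 − 185.985)·x = 184.635 − 185.985
x = -1.350 / -1.989 = 0.67873 → 67.873% Gi-184, 32.127% Gi-186.

Gi-184: 67.873%, Gi-186: 32.127%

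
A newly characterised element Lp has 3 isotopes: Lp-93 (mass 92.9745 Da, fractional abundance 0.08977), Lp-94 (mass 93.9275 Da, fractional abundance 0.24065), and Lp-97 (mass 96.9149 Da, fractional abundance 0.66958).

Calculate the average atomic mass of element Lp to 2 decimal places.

Average mass = Σ (abundance × isotope mass) = 0.08977 × 92.9745 + 0.24065 × 93.9275 + 0.66958 × 96.9149
= 8.34632 + 22.60365 + 64.89228 = 95.84225 Da

95.84 Da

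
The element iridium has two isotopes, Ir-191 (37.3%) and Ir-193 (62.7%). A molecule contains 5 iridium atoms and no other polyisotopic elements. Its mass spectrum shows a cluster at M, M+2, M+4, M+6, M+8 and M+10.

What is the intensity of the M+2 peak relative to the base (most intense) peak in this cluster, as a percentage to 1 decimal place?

17.7%

(0.373 + 0.627)^5 gives M 0.0072, M+2 0.0607, M+4 0.2040, M+6 0.3429, M+8 0.2882, M+10 0.0969; the largest is M+6.
P(M+6) = C(5,3) × 0.373^2 × 0.627^3 = 10 × 0.139129 × 0.24649188 = 0.342942 (base)
P(M+2) = C(5,1) × 0.373^4 × 0.627^1 = 5 × 0.01935688 × 0.6270 = 0.060684
Relative intensity = 0.060684 / 0.342942 × 100 = 17.7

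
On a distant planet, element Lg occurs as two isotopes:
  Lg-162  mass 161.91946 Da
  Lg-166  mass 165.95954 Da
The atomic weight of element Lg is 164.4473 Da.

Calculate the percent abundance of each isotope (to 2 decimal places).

With x = fraction of Lg-162 (so Lg-166 is 1 − x):
161.91946·x + 165.95954·(1 − x) = 164.4473
(161.91946 − 165.95954)·x = 164.4473 − 165.95954
x = -1.51224 / -4.04008 = 0.37431 → 37.43% Lg-162, 62.57% Lg-166.

Lg-162: 37.43%, Lg-166: 62.57%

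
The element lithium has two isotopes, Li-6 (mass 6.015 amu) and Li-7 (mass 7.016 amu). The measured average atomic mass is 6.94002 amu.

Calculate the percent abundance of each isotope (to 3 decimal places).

Let x be the fractional abundance of Li-6; then Li-7 has abundance 1 − x.
6.015·x + 7.016·(1 − x) = 6.94002
(6.015 − 7.016)·x = 6.94002 − 7.016
x = -0.07598 / -1.001 = 0.07590 → 7.590% Li-6, 92.410% Li-7.

Li-6: 7.590%, Li-7: 92.410%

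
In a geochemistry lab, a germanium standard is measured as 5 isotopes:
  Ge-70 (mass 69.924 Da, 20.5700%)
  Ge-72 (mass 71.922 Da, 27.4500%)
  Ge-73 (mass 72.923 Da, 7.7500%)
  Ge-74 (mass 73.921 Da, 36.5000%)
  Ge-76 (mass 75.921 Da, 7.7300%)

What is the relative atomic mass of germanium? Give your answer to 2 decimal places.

Weight each isotope mass by its fractional abundance: 0.205700 × 69.924 + 0.274500 × 71.922 + 0.077500 × 72.923 + 0.365000 × 73.921 + 0.077300 × 75.921
= 14.3834 + 19.7426 + 5.6515 + 26.9812 + 5.8687 = 72.6274 Da

72.63 Da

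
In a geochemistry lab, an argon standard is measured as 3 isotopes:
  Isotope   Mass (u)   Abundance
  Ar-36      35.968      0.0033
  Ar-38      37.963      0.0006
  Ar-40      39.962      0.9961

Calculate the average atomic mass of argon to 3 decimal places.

39.948 u

The abundance-weighted mean is 0.0033 × 35.968 + 0.0006 × 37.963 + 0.9961 × 39.962
= 0.1187 + 0.0228 + 39.8061 = 39.9476 u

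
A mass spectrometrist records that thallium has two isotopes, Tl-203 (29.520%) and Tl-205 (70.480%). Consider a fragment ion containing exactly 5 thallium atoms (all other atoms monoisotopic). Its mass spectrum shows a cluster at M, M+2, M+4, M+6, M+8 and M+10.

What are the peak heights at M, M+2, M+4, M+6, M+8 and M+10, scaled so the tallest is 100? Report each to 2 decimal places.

0.62 : 7.35 : 35.09 : 83.77 : 100.00 : 47.75

Each Tl atom is independently Tl-203 (p = 0.29520) or Tl-205 (q = 0.70480); the cluster is the binomial expansion (p + q)^5.
P(M) = 0.29520^5 = 0.002242
P(M+2) = 5 × 0.29520^4 × 0.70480^1 = 0.026761
P(M+4) = 10 × 0.29520^3 × 0.70480^2 = 0.127785
P(M+6) = 10 × 0.29520^2 × 0.70480^3 = 0.305092
P(M+8) = 5 × 0.29520^1 × 0.70480^4 = 0.364208
P(M+10) = 0.70480^5 = 0.173912
The M+8 peak is largest (0.364208); scaling to 100 gives 0.62 : 7.35 : 35.09 : 83.77 : 100.00 : 47.75.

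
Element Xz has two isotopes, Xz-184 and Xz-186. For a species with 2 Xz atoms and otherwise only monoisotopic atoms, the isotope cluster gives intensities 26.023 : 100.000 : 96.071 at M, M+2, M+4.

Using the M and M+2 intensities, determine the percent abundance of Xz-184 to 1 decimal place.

34.2%

Let p = fractional abundance of Xz-184. I(M+2)/I(M) = [C(2,1)·p^1·(1−p)] / p^2 = 2·(1−p)/p = 100.000/26.023 = 3.8428
(1−p)/p = 3.8428/2 = 1.9214  ⇒  p = 1/(1 + 1.9214) = 0.3423
Xz-184: 34.2%, Xz-186: 65.8%.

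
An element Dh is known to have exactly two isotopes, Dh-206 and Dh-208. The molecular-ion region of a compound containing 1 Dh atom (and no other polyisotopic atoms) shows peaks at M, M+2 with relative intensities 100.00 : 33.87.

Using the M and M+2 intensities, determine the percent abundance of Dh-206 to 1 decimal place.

74.7%

If p is the fraction of Dh that is Dh-206, then I(M+2)/I(M) = [C(1,1)·p^0·(1−p)] / p^1 = 1·(1−p)/p = 33.87/100.00 = 0.3387
(1−p)/p = 0.3387/1 = 0.3387  ⇒  p = 1/(1 + 0.3387) = 0.7470
Dh-206: 74.7%, Dh-208: 25.3%.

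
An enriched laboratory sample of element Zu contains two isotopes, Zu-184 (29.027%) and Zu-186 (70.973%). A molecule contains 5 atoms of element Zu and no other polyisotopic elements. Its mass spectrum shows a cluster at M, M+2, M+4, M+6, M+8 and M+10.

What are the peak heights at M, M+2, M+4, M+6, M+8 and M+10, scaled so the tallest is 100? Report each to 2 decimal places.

0.56 : 6.84 : 33.45 : 81.80 : 100.00 : 48.90

Each Zu atom is independently Zu-184 (p = 0.29027) or Zu-186 (q = 0.70973); the cluster is the binomial expansion (p + q)^5.
P(M) = 0.29027^5 = 0.002061
P(M+2) = 5 × 0.29027^4 × 0.70973^1 = 0.025193
P(M+4) = 10 × 0.29027^3 × 0.70973^2 = 0.123195
P(M+6) = 10 × 0.29027^2 × 0.70973^3 = 0.301220
P(M+8) = 5 × 0.29027^1 × 0.70973^4 = 0.368252
P(M+10) = 0.70973^5 = 0.180080
The M+8 peak is largest (0.368252); scaling to 100 gives 0.56 : 6.84 : 33.45 : 81.80 : 100.00 : 48.90.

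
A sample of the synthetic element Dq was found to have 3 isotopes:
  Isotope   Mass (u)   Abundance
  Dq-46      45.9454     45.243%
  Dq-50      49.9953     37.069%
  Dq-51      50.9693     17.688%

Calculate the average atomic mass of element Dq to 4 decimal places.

48.3353 u

The abundance-weighted mean is 0.45243 × 45.9454 + 0.37069 × 49.9953 + 0.17688 × 50.9693
= 20.78708 + 18.53276 + 9.01545 = 48.33529 u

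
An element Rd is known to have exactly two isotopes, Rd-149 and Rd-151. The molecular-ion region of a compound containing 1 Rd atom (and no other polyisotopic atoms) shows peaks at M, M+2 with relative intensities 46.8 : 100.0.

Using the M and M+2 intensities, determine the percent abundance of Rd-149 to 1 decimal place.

31.9%

Write p for the Rd-149 fraction. I(M+2)/I(M) = [C(1,1)·p^0·(1−p)] / p^1 = 1·(1−p)/p = 100.0/46.8 = 2.1368
(1−p)/p = 2.1368/1 = 2.1368  ⇒  p = 1/(1 + 2.1368) = 0.3188
Rd-149: 31.9%, Rd-151: 68.1%.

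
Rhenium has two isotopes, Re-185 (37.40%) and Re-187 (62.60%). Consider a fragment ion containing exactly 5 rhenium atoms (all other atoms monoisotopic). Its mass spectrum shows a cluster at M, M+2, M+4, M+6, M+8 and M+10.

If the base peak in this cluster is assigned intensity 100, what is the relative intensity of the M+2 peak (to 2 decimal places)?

17.85

Binomial terms of (0.3740 + 0.6260)^5: M 0.0073, M+2 0.0612, M+4 0.2050, M+6 0.3431, M+8 0.2872, M+10 0.0961 → M+6 is the base peak.
P(M+6) = C(5,3) × 0.3740^2 × 0.6260^3 = 10 × 0.139876 × 0.24531438 = 0.343136 (base)
P(M+2) = C(5,1) × 0.3740^4 × 0.6260^1 = 5 × 0.0195653 × 0.6260 = 0.061239
Relative intensity = 0.061239 / 0.343136 × 100 = 17.85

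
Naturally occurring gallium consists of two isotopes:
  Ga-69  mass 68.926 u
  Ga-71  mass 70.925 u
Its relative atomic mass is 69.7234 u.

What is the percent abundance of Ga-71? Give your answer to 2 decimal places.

39.89%

Writing the weighted mean with unknown fraction x of Ga-69:
68.926·x + 70.925·(1 − x) = 69.7234
(68.926 − 70.925)·x = 69.7234 − 70.925
x = -1.2016 / -1.999 = 0.60110 → 60.11% Ga-69, 39.89% Ga-71.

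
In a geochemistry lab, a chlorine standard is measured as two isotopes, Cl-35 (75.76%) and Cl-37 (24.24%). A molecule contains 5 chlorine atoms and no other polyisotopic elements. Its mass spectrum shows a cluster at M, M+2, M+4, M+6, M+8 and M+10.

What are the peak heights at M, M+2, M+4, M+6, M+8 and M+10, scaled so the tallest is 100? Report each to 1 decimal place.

62.5 : 100.0 : 64.0 : 20.5 : 3.3 : 0.2

Each Cl atom is independently Cl-35 (p = 0.7576) or Cl-37 (q = 0.2424); the cluster is the binomial expansion (p + q)^5.
P(M) = 0.7576^5 = 0.249574
P(M+2) = 5 × 0.7576^4 × 0.2424^1 = 0.399266
P(M+4) = 10 × 0.7576^3 × 0.2424^2 = 0.255497
P(M+6) = 10 × 0.7576^2 × 0.2424^3 = 0.081748
P(M+8) = 5 × 0.7576^1 × 0.2424^4 = 0.013078
P(M+10) = 0.2424^5 = 0.000837
The M+2 peak is largest (0.399266); scaling to 100 gives 62.5 : 100.0 : 64.0 : 20.5 : 3.3 : 0.2.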